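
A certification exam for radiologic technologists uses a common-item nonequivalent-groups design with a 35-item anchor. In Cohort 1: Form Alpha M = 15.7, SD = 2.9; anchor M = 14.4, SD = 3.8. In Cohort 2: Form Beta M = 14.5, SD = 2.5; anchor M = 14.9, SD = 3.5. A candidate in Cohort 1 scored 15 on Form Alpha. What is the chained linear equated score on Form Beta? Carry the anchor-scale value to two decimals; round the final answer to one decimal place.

Form Alpha → anchor (Cohort 1): v = (3.8/2.9)(15 − 15.7) + 14.4 = 13.48
anchor → Form Beta (Cohort 2): y = (2.5/3.5)(13.48 − 14.9) + 14.5 = 13.5

13.5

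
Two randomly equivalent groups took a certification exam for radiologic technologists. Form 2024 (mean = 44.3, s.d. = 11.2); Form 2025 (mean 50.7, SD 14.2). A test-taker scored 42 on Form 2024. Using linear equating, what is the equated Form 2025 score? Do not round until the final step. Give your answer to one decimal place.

Linear equating: y = (SD_Y/SD_X)(x − M_X) + M_Y
y = (14.2/11.2)(42 − 44.3) + 50.7
y = 1.267857 × -2.3 + 50.7 = -2.9161 + 50.7 = 47.8

47.8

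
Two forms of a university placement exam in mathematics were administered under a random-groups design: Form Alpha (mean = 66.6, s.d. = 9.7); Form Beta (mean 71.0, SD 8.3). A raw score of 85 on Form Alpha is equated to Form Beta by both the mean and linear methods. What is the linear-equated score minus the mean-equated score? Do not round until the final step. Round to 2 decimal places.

Mean-equated: 85 + (71.0 − 66.6) = 89.40
Linear-equated: (8.3/9.7)(85 − 66.6) + 71.0 = 86.744
Difference = 86.744 − 89.40 = -2.66

-2.66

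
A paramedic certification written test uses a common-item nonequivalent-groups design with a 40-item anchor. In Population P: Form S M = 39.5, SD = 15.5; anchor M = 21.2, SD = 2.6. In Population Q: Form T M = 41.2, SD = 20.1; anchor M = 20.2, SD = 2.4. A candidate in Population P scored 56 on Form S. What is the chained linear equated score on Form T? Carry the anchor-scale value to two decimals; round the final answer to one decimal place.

72.8

Form S → anchor (Population P): v = (2.6/15.5)(56 − 39.5) + 21.2 = 23.97
anchor → Form T (Population Q): y = (20.1/2.4)(23.97 − 20.2) + 41.2 = 72.8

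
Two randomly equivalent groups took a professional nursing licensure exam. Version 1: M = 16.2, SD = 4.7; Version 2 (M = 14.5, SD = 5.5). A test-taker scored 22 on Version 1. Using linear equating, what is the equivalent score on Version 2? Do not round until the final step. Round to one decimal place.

21.3

Linear equating: y = (SD_Y/SD_X)(x − M_X) + M_Y
y = (5.5/4.7)(22 − 16.2) + 14.5
y = 1.170213 × 5.8 + 14.5 = 6.7872 + 14.5 = 21.3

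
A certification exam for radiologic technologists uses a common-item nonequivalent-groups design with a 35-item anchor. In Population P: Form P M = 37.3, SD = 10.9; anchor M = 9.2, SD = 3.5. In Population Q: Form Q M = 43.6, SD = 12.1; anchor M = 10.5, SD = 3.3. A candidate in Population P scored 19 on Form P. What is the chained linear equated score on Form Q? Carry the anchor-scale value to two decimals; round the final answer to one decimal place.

17.3

Form P → anchor (Population P): v = (3.5/10.9)(19 − 37.3) + 9.2 = 3.32
anchor → Form Q (Population Q): y = (12.1/3.3)(3.32 − 10.5) + 43.6 = 17.3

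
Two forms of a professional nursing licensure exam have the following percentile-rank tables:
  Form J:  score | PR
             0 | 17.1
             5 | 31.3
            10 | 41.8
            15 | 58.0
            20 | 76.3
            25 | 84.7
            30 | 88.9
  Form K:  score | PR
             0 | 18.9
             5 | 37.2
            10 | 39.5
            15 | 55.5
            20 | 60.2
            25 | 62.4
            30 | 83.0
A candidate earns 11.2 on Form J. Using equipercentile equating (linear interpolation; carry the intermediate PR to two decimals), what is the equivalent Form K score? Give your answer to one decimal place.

PR of 11.2 on Form J: 41.8 + (11.2 − 10)/(15 − 10) × (58.0 − 41.8) = 45.69
On Form K, PR 45.69 falls between score 10 (PR 39.5) and 15 (PR 55.5).
Interpolate: 10 + (45.69 − 39.5)/(55.5 − 39.5) × (15 − 10) = 11.9

11.9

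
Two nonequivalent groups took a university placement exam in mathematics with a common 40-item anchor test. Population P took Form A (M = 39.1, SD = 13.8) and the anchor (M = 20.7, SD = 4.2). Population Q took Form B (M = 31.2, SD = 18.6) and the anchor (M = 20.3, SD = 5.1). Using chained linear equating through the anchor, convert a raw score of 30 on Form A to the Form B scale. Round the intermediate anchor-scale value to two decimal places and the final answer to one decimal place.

Form A → anchor (Population P): v = (4.2/13.8)(30 − 39.1) + 20.7 = 17.93
anchor → Form B (Population Q): y = (18.6/5.1)(17.93 − 20.3) + 31.2 = 22.6

22.6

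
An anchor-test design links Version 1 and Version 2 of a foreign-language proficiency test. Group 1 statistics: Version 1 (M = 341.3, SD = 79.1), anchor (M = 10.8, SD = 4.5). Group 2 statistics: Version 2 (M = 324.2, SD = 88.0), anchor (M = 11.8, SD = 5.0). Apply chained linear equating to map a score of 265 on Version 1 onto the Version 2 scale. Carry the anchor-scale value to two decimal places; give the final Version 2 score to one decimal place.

230.2

Version 1 → anchor (Group 1): v = (4.5/79.1)(265 − 341.3) + 10.8 = 6.46
anchor → Version 2 (Group 2): y = (88.0/5.0)(6.46 − 11.8) + 324.2 = 230.2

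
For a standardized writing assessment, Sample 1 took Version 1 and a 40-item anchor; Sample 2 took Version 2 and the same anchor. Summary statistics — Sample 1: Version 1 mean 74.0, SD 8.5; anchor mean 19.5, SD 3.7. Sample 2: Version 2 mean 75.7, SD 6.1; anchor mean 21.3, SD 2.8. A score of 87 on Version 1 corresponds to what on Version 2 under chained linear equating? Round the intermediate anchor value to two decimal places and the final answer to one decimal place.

Version 1 → anchor (Sample 1): v = (3.7/8.5)(87 − 74.0) + 19.5 = 25.16
anchor → Version 2 (Sample 2): y = (6.1/2.8)(25.16 − 21.3) + 75.7 = 84.1

84.1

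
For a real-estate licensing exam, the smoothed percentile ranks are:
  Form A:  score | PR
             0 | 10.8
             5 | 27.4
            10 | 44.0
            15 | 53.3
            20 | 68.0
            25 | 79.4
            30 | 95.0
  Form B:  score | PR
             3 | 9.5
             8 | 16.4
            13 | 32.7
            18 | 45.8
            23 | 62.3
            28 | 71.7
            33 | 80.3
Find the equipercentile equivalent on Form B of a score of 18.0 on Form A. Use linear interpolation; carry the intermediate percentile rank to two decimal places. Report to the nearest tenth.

PR of 18.0 on Form A: 53.3 + (18.0 − 15)/(20 − 15) × (68.0 − 53.3) = 62.12
On Form B, PR 62.12 falls between score 18 (PR 45.8) and 23 (PR 62.3).
Interpolate: 18 + (62.12 − 45.8)/(62.3 − 45.8) × (23 − 18) = 22.9

22.9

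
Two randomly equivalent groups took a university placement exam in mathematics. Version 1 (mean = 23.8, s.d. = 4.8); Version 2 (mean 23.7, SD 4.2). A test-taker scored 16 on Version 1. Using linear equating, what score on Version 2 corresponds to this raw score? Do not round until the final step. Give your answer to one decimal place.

16.9

Linear equating: y = (SD_Y/SD_X)(x − M_X) + M_Y
y = (4.2/4.8)(16 − 23.8) + 23.7
y = 0.875000 × -7.8 + 23.7 = -6.8250 + 23.7 = 16.9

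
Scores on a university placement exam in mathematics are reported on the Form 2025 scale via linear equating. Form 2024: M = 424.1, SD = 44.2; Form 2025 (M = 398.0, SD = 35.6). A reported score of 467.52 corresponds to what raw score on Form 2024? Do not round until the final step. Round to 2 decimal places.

Invert y = (SD_Y/SD_X)(x − M_X) + M_Y:
x = (SD_X/SD_Y)(y − M_Y) + M_X = (44.2/35.6)(467.52 − 398.0) + 424.1
x = 1.241573 × 69.520 + 424.1 = 510.41

510.41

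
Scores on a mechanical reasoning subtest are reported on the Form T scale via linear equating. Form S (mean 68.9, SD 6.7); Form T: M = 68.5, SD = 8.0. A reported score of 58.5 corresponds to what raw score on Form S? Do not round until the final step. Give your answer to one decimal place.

60.5

Invert y = (SD_Y/SD_X)(x − M_X) + M_Y:
x = (SD_X/SD_Y)(y − M_Y) + M_X = (6.7/8.0)(58.5 − 68.5) + 68.9
x = 0.837500 × -10.000 + 68.9 = 60.5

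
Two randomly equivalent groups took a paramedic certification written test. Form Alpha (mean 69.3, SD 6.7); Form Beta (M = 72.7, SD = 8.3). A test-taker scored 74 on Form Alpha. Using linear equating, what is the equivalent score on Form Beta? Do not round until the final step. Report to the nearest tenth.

78.5

Linear equating: y = (SD_Y/SD_X)(x − M_X) + M_Y
y = (8.3/6.7)(74 − 69.3) + 72.7
y = 1.238806 × 4.7 + 72.7 = 5.8224 + 72.7 = 78.5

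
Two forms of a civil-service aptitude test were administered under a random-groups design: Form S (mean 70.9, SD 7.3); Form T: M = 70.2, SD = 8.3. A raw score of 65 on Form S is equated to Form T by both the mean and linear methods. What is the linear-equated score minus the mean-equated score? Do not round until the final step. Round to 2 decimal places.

-0.81

Mean-equated: 65 + (70.2 − 70.9) = 64.30
Linear-equated: (8.3/7.3)(65 − 70.9) + 70.2 = 63.492
Difference = 63.492 − 64.30 = -0.81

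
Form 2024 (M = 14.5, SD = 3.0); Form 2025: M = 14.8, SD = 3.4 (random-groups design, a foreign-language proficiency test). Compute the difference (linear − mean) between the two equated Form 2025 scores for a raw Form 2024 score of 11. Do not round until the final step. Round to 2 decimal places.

Mean-equated: 11 + (14.8 − 14.5) = 11.30
Linear-equated: (3.4/3.0)(11 − 14.5) + 14.8 = 10.833
Difference = 10.833 − 11.30 = -0.47

-0.47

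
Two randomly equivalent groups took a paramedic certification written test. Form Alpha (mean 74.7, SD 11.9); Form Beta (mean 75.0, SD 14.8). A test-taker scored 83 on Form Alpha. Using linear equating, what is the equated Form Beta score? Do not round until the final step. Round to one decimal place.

85.3

Linear equating: y = (SD_Y/SD_X)(x − M_X) + M_Y
y = (14.8/11.9)(83 − 74.7) + 75.0
y = 1.243697 × 8.3 + 75.0 = 10.3227 + 75.0 = 85.3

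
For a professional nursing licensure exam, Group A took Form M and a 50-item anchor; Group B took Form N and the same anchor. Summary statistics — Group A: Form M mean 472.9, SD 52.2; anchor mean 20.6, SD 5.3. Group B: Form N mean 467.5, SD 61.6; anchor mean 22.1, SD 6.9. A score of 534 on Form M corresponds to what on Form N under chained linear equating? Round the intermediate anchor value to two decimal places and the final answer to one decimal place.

509.5

Form M → anchor (Group A): v = (5.3/52.2)(534 − 472.9) + 20.6 = 26.80
anchor → Form N (Group B): y = (61.6/6.9)(26.80 − 22.1) + 467.5 = 509.5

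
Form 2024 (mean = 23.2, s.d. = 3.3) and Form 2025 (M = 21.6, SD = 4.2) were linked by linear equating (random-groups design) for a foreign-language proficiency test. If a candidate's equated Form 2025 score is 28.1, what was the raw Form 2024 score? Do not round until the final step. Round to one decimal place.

28.3

Invert y = (SD_Y/SD_X)(x − M_X) + M_Y:
x = (SD_X/SD_Y)(y − M_Y) + M_X = (3.3/4.2)(28.1 − 21.6) + 23.2
x = 0.785714 × 6.500 + 23.2 = 28.3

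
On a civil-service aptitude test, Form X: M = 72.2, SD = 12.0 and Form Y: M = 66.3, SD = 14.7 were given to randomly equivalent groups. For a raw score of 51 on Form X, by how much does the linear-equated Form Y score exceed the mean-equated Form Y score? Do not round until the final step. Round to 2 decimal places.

Mean-equated: 51 + (66.3 − 72.2) = 45.10
Linear-equated: (14.7/12.0)(51 − 72.2) + 66.3 = 40.330
Difference = 40.330 − 45.10 = -4.77

-4.77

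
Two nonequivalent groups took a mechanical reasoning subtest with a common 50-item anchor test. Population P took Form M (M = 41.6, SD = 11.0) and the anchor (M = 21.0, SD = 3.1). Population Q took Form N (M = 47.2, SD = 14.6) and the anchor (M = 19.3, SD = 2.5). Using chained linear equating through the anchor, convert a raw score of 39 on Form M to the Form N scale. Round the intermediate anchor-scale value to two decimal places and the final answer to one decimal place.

Form M → anchor (Population P): v = (3.1/11.0)(39 − 41.6) + 21.0 = 20.27
anchor → Form N (Population Q): y = (14.6/2.5)(20.27 − 19.3) + 47.2 = 52.9

52.9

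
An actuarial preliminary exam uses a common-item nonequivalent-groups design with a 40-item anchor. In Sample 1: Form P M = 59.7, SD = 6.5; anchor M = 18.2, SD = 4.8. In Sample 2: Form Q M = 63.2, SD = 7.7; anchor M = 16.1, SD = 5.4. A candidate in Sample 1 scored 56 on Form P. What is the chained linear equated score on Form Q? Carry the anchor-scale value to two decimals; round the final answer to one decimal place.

Form P → anchor (Sample 1): v = (4.8/6.5)(56 − 59.7) + 18.2 = 15.47
anchor → Form Q (Sample 2): y = (7.7/5.4)(15.47 − 16.1) + 63.2 = 62.3

62.3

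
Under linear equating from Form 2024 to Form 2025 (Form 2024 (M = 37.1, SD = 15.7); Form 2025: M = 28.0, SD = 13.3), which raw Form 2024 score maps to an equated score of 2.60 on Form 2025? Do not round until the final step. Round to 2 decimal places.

7.12

Invert y = (SD_Y/SD_X)(x − M_X) + M_Y:
x = (SD_X/SD_Y)(y − M_Y) + M_X = (15.7/13.3)(2.60 − 28.0) + 37.1
x = 1.180451 × -25.400 + 37.1 = 7.12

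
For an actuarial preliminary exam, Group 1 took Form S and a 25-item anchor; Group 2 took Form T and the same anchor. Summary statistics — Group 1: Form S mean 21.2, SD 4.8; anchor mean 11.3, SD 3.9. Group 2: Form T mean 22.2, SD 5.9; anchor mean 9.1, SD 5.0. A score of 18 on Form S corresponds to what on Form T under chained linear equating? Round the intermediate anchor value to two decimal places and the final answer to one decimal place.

21.7

Form S → anchor (Group 1): v = (3.9/4.8)(18 − 21.2) + 11.3 = 8.70
anchor → Form T (Group 2): y = (5.9/5.0)(8.70 − 9.1) + 22.2 = 21.7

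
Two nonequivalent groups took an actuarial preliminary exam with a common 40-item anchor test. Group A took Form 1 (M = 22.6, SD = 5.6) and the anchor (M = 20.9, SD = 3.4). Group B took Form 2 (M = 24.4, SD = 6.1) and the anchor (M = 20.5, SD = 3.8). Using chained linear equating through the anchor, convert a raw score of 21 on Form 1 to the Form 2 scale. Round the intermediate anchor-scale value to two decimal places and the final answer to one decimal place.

Form 1 → anchor (Group A): v = (3.4/5.6)(21 − 22.6) + 20.9 = 19.93
anchor → Form 2 (Group B): y = (6.1/3.8)(19.93 − 20.5) + 24.4 = 23.5

23.5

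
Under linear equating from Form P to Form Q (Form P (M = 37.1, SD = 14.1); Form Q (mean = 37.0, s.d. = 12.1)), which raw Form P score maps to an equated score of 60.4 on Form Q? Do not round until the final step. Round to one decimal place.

Invert y = (SD_Y/SD_X)(x − M_X) + M_Y:
x = (SD_X/SD_Y)(y − M_Y) + M_X = (14.1/12.1)(60.4 − 37.0) + 37.1
x = 1.165289 × 23.400 + 37.1 = 64.4

64.4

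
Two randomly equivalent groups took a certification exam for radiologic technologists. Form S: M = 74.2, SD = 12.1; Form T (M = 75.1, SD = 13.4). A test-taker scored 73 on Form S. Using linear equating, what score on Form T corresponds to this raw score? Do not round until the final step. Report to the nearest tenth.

Linear equating: y = (SD_Y/SD_X)(x − M_X) + M_Y
y = (13.4/12.1)(73 − 74.2) + 75.1
y = 1.107438 × -1.2 + 75.1 = -1.3289 + 75.1 = 73.8

73.8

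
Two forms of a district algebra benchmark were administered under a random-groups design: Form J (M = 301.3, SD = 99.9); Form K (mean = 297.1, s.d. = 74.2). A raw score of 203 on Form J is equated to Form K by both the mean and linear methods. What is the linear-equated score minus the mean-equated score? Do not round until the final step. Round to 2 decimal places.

25.29

Mean-equated: 203 + (297.1 − 301.3) = 198.80
Linear-equated: (74.2/99.9)(203 − 301.3) + 297.1 = 224.088
Difference = 224.088 − 198.80 = 25.29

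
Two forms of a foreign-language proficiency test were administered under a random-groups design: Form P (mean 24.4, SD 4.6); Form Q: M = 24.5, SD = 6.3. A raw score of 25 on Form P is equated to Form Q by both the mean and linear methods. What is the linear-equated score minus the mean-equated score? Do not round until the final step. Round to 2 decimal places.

0.22

Mean-equated: 25 + (24.5 − 24.4) = 25.10
Linear-equated: (6.3/4.6)(25 − 24.4) + 24.5 = 25.322
Difference = 25.322 − 25.10 = 0.22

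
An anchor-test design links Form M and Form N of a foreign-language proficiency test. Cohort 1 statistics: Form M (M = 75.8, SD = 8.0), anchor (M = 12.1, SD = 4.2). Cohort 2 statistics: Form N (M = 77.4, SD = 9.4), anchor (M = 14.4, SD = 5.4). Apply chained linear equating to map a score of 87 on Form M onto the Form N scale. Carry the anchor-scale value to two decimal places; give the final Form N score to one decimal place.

83.6

Form M → anchor (Cohort 1): v = (4.2/8.0)(87 − 75.8) + 12.1 = 17.98
anchor → Form N (Cohort 2): y = (9.4/5.4)(17.98 − 14.4) + 77.4 = 83.6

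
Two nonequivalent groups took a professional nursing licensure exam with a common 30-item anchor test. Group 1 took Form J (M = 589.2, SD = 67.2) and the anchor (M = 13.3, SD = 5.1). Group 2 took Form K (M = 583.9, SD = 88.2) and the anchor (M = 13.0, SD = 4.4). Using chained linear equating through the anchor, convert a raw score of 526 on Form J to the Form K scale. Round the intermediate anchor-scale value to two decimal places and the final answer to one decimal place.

Form J → anchor (Group 1): v = (5.1/67.2)(526 − 589.2) + 13.3 = 8.50
anchor → Form K (Group 2): y = (88.2/4.4)(8.50 − 13.0) + 583.9 = 493.7

493.7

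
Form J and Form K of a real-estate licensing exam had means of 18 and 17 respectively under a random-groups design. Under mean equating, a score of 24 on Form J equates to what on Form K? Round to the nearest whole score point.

Mean equating: y = x + (M_Y − M_X) = 24 + (17 − 18) = 23

23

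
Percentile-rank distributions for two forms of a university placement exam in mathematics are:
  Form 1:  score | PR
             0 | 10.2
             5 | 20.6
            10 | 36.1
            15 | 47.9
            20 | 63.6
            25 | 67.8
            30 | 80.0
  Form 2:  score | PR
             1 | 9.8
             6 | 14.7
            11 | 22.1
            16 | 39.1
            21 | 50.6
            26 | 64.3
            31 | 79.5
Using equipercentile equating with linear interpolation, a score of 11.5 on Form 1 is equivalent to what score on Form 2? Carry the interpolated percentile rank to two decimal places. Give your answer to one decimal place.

PR of 11.5 on Form 1: 36.1 + (11.5 − 10)/(15 − 10) × (47.9 − 36.1) = 39.64
On Form 2, PR 39.64 falls between score 16 (PR 39.1) and 21 (PR 50.6).
Interpolate: 16 + (39.64 − 39.1)/(50.6 − 39.1) × (21 − 16) = 16.2

16.2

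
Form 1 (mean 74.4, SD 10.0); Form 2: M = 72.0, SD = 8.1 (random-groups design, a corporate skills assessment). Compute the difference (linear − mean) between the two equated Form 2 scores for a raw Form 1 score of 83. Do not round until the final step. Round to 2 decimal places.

-1.63

Mean-equated: 83 + (72.0 − 74.4) = 80.60
Linear-equated: (8.1/10.0)(83 − 74.4) + 72.0 = 78.966
Difference = 78.966 − 80.60 = -1.63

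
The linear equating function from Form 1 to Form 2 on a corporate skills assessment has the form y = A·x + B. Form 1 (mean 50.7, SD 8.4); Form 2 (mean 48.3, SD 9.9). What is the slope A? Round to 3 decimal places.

A = SD_Y / SD_X = 9.9 / 8.4 = 1.179

1.179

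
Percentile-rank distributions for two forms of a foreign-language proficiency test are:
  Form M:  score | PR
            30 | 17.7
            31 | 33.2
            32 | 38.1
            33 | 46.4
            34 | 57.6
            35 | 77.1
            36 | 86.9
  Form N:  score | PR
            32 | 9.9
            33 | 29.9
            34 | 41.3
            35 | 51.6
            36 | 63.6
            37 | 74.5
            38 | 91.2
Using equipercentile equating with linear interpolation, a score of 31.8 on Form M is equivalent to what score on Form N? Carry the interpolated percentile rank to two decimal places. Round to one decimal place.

PR of 31.8 on Form M: 33.2 + (31.8 − 31)/(32 − 31) × (38.1 − 33.2) = 37.12
On Form N, PR 37.12 falls between score 33 (PR 29.9) and 34 (PR 41.3).
Interpolate: 33 + (37.12 − 29.9)/(41.3 − 29.9) × (34 − 33) = 33.6

33.6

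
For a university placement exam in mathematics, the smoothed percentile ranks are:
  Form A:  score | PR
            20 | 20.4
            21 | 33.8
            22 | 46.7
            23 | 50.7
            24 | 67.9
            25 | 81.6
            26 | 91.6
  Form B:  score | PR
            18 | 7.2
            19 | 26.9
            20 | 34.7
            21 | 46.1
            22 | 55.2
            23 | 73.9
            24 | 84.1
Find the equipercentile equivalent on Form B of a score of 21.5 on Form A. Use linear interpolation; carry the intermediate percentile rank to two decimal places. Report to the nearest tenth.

PR of 21.5 on Form A: 33.8 + (21.5 − 21)/(22 − 21) × (46.7 − 33.8) = 40.25
On Form B, PR 40.25 falls between score 20 (PR 34.7) and 21 (PR 46.1).
Interpolate: 20 + (40.25 − 34.7)/(46.1 − 34.7) × (21 − 20) = 20.5

20.5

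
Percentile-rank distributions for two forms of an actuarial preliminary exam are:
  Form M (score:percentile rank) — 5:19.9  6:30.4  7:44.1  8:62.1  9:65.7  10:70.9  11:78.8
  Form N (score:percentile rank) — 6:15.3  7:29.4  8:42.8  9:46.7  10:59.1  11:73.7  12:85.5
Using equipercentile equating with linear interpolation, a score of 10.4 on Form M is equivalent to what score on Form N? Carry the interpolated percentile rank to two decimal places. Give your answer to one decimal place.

11.0

PR of 10.4 on Form M: 70.9 + (10.4 − 10)/(11 − 10) × (78.8 − 70.9) = 74.06
On Form N, PR 74.06 falls between score 11 (PR 73.7) and 12 (PR 85.5).
Interpolate: 11 + (74.06 − 73.7)/(85.5 − 73.7) × (12 − 11) = 11.0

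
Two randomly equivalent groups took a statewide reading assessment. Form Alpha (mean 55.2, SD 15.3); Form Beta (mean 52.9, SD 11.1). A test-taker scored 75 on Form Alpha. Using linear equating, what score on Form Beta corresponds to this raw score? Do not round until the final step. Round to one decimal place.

Linear equating: y = (SD_Y/SD_X)(x − M_X) + M_Y
y = (11.1/15.3)(75 − 55.2) + 52.9
y = 0.725490 × 19.8 + 52.9 = 14.3647 + 52.9 = 67.3

67.3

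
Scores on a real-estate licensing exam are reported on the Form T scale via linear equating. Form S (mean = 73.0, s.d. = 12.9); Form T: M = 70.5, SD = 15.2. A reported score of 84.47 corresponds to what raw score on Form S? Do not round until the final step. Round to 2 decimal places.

Invert y = (SD_Y/SD_X)(x − M_X) + M_Y:
x = (SD_X/SD_Y)(y − M_Y) + M_X = (12.9/15.2)(84.47 − 70.5) + 73.0
x = 0.848684 × 13.970 + 73.0 = 84.86

84.86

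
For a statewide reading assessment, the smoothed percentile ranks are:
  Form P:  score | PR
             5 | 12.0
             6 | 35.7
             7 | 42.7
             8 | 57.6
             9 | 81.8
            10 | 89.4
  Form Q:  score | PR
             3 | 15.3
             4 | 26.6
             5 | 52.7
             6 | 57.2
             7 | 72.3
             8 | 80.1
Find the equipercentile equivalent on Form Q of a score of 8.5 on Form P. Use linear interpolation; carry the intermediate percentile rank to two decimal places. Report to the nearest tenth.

PR of 8.5 on Form P: 57.6 + (8.5 − 8)/(9 − 8) × (81.8 − 57.6) = 69.70
On Form Q, PR 69.70 falls between score 6 (PR 57.2) and 7 (PR 72.3).
Interpolate: 6 + (69.70 − 57.2)/(72.3 − 57.2) × (7 − 6) = 6.8

6.8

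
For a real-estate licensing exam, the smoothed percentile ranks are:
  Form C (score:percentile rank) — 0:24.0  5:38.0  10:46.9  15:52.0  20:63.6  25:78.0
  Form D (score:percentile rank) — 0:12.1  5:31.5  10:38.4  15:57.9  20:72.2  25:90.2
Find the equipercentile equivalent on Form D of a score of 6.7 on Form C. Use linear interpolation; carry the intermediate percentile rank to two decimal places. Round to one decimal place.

PR of 6.7 on Form C: 38.0 + (6.7 − 5)/(10 − 5) × (46.9 − 38.0) = 41.03
On Form D, PR 41.03 falls between score 10 (PR 38.4) and 15 (PR 57.9).
Interpolate: 10 + (41.03 − 38.4)/(57.9 − 38.4) × (15 − 10) = 10.7

10.7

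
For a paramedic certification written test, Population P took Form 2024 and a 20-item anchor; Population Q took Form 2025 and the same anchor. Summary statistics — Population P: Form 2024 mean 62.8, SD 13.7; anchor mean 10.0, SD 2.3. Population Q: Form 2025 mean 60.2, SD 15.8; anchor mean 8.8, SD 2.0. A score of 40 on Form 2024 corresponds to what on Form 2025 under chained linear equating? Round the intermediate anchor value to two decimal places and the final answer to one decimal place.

Form 2024 → anchor (Population P): v = (2.3/13.7)(40 − 62.8) + 10.0 = 6.17
anchor → Form 2025 (Population Q): y = (15.8/2.0)(6.17 − 8.8) + 60.2 = 39.4

39.4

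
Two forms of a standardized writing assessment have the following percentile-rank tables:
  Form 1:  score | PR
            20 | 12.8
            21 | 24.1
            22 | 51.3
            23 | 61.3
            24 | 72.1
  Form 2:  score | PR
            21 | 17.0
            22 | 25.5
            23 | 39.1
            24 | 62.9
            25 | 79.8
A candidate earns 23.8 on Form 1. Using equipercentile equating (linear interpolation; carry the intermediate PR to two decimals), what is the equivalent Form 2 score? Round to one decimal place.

PR of 23.8 on Form 1: 61.3 + (23.8 − 23)/(24 − 23) × (72.1 − 61.3) = 69.94
On Form 2, PR 69.94 falls between score 24 (PR 62.9) and 25 (PR 79.8).
Interpolate: 24 + (69.94 − 62.9)/(79.8 − 62.9) × (25 − 24) = 24.4

24.4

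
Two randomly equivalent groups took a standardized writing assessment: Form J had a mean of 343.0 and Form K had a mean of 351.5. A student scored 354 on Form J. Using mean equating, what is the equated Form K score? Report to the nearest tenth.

362.5

Mean equating: y = x + (M_Y − M_X) = 354 + (351.5 − 343.0) = 362.5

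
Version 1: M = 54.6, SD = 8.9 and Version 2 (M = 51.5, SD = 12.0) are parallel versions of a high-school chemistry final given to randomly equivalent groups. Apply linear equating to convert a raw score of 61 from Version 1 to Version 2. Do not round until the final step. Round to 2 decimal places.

Linear equating: y = (SD_Y/SD_X)(x − M_X) + M_Y
y = (12.0/8.9)(61 − 54.6) + 51.5
y = 1.348315 × 6.4 + 51.5 = 8.6292 + 51.5 = 60.13

60.13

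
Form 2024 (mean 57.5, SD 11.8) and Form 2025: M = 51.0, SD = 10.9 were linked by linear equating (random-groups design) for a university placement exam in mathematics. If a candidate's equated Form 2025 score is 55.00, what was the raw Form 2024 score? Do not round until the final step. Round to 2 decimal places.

Invert y = (SD_Y/SD_X)(x − M_X) + M_Y:
x = (SD_X/SD_Y)(y − M_Y) + M_X = (11.8/10.9)(55.00 − 51.0) + 57.5
x = 1.082569 × 4.000 + 57.5 = 61.83

61.83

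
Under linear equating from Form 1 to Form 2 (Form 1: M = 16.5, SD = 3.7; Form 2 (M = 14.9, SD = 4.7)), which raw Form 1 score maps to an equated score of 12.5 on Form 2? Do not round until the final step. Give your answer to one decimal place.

Invert y = (SD_Y/SD_X)(x − M_X) + M_Y:
x = (SD_X/SD_Y)(y − M_Y) + M_X = (3.7/4.7)(12.5 − 14.9) + 16.5
x = 0.787234 × -2.400 + 16.5 = 14.6

14.6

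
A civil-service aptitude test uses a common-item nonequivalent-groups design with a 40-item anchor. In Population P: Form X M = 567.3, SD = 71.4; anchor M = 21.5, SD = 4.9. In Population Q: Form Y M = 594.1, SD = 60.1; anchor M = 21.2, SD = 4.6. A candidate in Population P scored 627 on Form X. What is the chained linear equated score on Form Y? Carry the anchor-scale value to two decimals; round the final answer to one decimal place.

651.6

Form X → anchor (Population P): v = (4.9/71.4)(627 − 567.3) + 21.5 = 25.60
anchor → Form Y (Population Q): y = (60.1/4.6)(25.60 − 21.2) + 594.1 = 651.6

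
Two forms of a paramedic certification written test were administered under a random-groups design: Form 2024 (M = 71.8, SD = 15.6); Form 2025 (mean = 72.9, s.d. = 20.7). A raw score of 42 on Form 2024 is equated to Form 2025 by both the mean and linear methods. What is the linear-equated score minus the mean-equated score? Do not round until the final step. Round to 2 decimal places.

Mean-equated: 42 + (72.9 − 71.8) = 43.10
Linear-equated: (20.7/15.6)(42 − 71.8) + 72.9 = 33.358
Difference = 33.358 − 43.10 = -9.74

-9.74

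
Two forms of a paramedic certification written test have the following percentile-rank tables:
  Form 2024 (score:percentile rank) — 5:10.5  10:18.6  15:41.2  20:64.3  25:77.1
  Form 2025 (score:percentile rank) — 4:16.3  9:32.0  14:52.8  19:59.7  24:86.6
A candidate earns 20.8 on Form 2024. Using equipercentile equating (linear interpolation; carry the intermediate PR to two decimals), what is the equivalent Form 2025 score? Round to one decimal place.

PR of 20.8 on Form 2024: 64.3 + (20.8 − 20)/(25 − 20) × (77.1 − 64.3) = 66.35
On Form 2025, PR 66.35 falls between score 19 (PR 59.7) and 24 (PR 86.6).
Interpolate: 19 + (66.35 − 59.7)/(86.6 − 59.7) × (24 − 19) = 20.2

20.2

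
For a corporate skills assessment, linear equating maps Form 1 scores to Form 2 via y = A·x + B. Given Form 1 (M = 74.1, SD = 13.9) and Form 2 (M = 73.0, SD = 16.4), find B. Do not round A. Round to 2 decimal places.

-14.43

A = SD_Y / SD_X = 16.4 / 13.9 = 1.179856
B = M_Y − A·M_X = 73.0 − 1.179856 × 74.1 = -14.43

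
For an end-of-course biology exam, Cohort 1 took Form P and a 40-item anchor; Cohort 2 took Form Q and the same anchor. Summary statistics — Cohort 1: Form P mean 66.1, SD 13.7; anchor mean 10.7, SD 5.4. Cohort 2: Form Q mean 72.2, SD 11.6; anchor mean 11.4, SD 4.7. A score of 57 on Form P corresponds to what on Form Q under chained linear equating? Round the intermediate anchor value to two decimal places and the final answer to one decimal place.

Form P → anchor (Cohort 1): v = (5.4/13.7)(57 − 66.1) + 10.7 = 7.11
anchor → Form Q (Cohort 2): y = (11.6/4.7)(7.11 − 11.4) + 72.2 = 61.6

61.6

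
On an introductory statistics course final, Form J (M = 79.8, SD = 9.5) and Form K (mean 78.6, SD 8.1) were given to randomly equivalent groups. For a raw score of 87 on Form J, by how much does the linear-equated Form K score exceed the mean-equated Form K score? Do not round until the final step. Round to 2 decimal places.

-1.06

Mean-equated: 87 + (78.6 − 79.8) = 85.80
Linear-equated: (8.1/9.5)(87 − 79.8) + 78.6 = 84.739
Difference = 84.739 − 85.80 = -1.06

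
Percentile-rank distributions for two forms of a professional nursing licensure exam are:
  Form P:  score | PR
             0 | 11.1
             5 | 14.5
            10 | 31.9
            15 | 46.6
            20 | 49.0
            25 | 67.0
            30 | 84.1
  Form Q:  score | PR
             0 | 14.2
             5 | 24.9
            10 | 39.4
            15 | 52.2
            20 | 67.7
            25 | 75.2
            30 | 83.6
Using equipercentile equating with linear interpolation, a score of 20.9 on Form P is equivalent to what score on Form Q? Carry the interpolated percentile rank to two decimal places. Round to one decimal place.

15.0

PR of 20.9 on Form P: 49.0 + (20.9 − 20)/(25 − 20) × (67.0 − 49.0) = 52.24
On Form Q, PR 52.24 falls between score 15 (PR 52.2) and 20 (PR 67.7).
Interpolate: 15 + (52.24 − 52.2)/(67.7 − 52.2) × (20 − 15) = 15.0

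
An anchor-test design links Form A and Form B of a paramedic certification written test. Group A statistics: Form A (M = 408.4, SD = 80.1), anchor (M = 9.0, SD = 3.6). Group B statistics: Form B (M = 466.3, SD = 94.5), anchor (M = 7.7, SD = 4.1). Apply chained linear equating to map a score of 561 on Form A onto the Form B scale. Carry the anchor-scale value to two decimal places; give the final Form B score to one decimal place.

Form A → anchor (Group A): v = (3.6/80.1)(561 − 408.4) + 9.0 = 15.86
anchor → Form B (Group B): y = (94.5/4.1)(15.86 − 7.7) + 466.3 = 654.4

654.4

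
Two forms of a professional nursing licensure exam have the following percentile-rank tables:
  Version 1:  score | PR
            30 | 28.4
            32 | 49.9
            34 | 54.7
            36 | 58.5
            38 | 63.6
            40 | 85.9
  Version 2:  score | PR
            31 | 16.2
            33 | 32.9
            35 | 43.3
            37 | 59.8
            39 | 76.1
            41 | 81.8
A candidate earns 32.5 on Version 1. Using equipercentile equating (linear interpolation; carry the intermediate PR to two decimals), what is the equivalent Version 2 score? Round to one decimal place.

PR of 32.5 on Version 1: 49.9 + (32.5 − 32)/(34 − 32) × (54.7 − 49.9) = 51.10
On Version 2, PR 51.10 falls between score 35 (PR 43.3) and 37 (PR 59.8).
Interpolate: 35 + (51.10 − 43.3)/(59.8 − 43.3) × (37 − 35) = 35.9

35.9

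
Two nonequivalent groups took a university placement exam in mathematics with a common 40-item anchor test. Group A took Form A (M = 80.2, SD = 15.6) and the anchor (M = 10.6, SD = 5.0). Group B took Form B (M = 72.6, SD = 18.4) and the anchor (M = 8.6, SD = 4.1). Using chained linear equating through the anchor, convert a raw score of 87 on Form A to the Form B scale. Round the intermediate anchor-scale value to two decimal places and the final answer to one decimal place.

91.4

Form A → anchor (Group A): v = (5.0/15.6)(87 − 80.2) + 10.6 = 12.78
anchor → Form B (Group B): y = (18.4/4.1)(12.78 − 8.6) + 72.6 = 91.4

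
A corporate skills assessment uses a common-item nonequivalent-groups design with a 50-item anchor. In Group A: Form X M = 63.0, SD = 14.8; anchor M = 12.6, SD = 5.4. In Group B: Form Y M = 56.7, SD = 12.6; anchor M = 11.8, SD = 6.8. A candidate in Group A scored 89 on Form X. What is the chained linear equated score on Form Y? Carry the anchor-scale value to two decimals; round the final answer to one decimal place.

75.8

Form X → anchor (Group A): v = (5.4/14.8)(89 − 63.0) + 12.6 = 22.09
anchor → Form Y (Group B): y = (12.6/6.8)(22.09 − 11.8) + 56.7 = 75.8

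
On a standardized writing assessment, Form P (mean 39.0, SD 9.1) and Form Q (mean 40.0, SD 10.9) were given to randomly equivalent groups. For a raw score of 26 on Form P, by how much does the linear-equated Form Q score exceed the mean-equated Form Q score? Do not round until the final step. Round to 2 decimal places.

-2.57

Mean-equated: 26 + (40.0 − 39.0) = 27.00
Linear-equated: (10.9/9.1)(26 − 39.0) + 40.0 = 24.429
Difference = 24.429 − 27.00 = -2.57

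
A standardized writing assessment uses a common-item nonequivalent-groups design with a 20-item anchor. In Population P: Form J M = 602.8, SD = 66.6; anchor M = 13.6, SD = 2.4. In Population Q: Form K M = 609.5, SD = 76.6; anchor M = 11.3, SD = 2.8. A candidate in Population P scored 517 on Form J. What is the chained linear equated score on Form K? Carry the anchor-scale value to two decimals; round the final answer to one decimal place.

587.9

Form J → anchor (Population P): v = (2.4/66.6)(517 − 602.8) + 13.6 = 10.51
anchor → Form K (Population Q): y = (76.6/2.8)(10.51 − 11.3) + 609.5 = 587.9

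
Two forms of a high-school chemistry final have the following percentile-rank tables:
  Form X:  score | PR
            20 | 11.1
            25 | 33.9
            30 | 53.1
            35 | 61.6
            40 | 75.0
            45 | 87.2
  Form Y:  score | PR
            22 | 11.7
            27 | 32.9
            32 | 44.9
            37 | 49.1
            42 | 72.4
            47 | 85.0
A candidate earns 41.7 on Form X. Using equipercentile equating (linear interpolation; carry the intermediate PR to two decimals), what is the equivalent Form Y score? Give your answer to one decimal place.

44.7

PR of 41.7 on Form X: 75.0 + (41.7 − 40)/(45 − 40) × (87.2 − 75.0) = 79.15
On Form Y, PR 79.15 falls between score 42 (PR 72.4) and 47 (PR 85.0).
Interpolate: 42 + (79.15 − 72.4)/(85.0 − 72.4) × (47 − 42) = 44.7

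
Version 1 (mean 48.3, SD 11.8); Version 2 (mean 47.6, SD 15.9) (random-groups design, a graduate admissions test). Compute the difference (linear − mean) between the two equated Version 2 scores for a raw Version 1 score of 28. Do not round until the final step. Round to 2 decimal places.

Mean-equated: 28 + (47.6 − 48.3) = 27.30
Linear-equated: (15.9/11.8)(28 − 48.3) + 47.6 = 20.247
Difference = 20.247 − 27.30 = -7.05

-7.05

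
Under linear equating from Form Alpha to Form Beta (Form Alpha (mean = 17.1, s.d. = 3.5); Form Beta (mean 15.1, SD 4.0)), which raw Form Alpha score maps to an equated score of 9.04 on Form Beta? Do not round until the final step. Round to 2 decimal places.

Invert y = (SD_Y/SD_X)(x − M_X) + M_Y:
x = (SD_X/SD_Y)(y − M_Y) + M_X = (3.5/4.0)(9.04 − 15.1) + 17.1
x = 0.875000 × -6.060 + 17.1 = 11.80

11.80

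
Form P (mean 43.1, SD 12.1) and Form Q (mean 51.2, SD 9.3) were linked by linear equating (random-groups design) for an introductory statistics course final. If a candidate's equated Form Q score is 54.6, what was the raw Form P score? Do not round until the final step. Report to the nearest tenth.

47.5

Invert y = (SD_Y/SD_X)(x − M_X) + M_Y:
x = (SD_X/SD_Y)(y − M_Y) + M_X = (12.1/9.3)(54.6 − 51.2) + 43.1
x = 1.301075 × 3.400 + 43.1 = 47.5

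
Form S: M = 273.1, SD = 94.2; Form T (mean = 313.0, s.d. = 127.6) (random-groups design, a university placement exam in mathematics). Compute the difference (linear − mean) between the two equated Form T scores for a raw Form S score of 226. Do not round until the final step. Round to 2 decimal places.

Mean-equated: 226 + (313.0 − 273.1) = 265.90
Linear-equated: (127.6/94.2)(226 − 273.1) + 313.0 = 249.200
Difference = 249.200 − 265.90 = -16.70

-16.70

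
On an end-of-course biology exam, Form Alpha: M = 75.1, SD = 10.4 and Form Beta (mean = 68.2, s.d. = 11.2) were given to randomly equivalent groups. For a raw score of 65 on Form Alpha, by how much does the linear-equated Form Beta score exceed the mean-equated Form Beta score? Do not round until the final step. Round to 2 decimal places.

-0.78

Mean-equated: 65 + (68.2 − 75.1) = 58.10
Linear-equated: (11.2/10.4)(65 − 75.1) + 68.2 = 57.323
Difference = 57.323 − 58.10 = -0.78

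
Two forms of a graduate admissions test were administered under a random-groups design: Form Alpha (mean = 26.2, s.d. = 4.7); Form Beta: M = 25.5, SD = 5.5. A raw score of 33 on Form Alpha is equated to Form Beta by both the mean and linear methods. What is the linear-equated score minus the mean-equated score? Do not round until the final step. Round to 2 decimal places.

Mean-equated: 33 + (25.5 − 26.2) = 32.30
Linear-equated: (5.5/4.7)(33 − 26.2) + 25.5 = 33.457
Difference = 33.457 − 32.30 = 1.16

1.16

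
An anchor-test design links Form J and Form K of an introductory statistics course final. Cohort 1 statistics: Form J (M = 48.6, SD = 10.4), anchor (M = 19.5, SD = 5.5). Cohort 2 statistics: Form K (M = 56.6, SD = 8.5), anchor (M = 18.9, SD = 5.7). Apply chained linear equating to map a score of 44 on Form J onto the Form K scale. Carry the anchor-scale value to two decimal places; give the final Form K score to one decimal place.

53.9

Form J → anchor (Cohort 1): v = (5.5/10.4)(44 − 48.6) + 19.5 = 17.07
anchor → Form K (Cohort 2): y = (8.5/5.7)(17.07 − 18.9) + 56.6 = 53.9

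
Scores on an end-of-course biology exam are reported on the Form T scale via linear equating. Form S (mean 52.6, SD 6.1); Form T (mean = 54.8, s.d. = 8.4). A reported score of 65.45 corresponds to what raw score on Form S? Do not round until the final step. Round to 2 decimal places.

Invert y = (SD_Y/SD_X)(x − M_X) + M_Y:
x = (SD_X/SD_Y)(y − M_Y) + M_X = (6.1/8.4)(65.45 − 54.8) + 52.6
x = 0.726190 × 10.650 + 52.6 = 60.33

60.33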